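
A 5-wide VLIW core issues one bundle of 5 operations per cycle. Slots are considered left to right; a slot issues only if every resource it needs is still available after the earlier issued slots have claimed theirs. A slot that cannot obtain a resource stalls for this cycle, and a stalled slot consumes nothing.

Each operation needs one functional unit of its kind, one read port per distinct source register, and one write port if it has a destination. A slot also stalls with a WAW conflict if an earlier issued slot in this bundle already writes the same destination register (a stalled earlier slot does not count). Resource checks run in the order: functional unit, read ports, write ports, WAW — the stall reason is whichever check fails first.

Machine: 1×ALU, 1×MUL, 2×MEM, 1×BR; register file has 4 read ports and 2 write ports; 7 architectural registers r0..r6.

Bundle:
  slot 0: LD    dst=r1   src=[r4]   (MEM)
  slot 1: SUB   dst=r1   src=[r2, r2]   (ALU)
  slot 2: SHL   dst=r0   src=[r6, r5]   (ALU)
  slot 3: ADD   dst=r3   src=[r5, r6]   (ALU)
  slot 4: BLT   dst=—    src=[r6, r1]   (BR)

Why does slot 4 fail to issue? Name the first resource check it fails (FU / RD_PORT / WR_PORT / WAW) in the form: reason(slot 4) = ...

reason(slot 4) = RD_PORT

(0) want 1×MEM +1rd +1wr — yes → AL1|MU1|ME1|BR1|rd3|wr1
(1) want 1×ALU +1rd +1wr — WAW → AL1|MU1|ME1|BR1|rd3|wr1
(2) want 1×ALU +2rd +1wr — yes → AL0|MU1|ME1|BR1|rd1|wr0
(3) want 1×ALU +2rd +1wr — FU → AL0|MU1|ME1|BR1|rd1|wr0
(4) want 1×BR +2rd +0wr — RD_PORT → AL0|MU1|ME1|BR1|rd1|wr0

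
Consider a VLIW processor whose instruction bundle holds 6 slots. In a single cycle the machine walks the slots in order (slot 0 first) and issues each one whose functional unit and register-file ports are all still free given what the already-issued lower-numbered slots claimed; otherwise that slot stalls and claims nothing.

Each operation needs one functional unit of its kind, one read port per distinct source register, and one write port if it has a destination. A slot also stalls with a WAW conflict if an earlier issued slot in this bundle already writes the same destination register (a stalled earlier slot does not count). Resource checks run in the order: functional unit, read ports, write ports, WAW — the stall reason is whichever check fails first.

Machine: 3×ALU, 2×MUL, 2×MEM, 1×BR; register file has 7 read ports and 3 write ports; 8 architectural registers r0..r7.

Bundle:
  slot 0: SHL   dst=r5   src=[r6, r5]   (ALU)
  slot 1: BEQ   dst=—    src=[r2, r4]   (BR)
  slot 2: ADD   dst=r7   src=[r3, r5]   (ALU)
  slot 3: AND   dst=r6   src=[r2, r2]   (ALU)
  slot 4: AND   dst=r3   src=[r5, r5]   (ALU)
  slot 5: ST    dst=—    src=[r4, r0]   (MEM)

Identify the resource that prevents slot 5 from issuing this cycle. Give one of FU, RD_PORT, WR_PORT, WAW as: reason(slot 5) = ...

reason(slot 5) = RD_PORT

[0] ALU needs rd=2 wr=1: ok; after: ALU=2 MUL=2 MEM=2 BR=1, R=5, W=2
[1] BR needs rd=2 wr=0: ok; after: ALU=2 MUL=2 MEM=2 BR=0, R=3, W=2
[2] ALU needs rd=2 wr=1: ok; after: ALU=1 MUL=2 MEM=2 BR=0, R=1, W=1
[3] ALU needs rd=1 wr=1: ok; after: ALU=0 MUL=2 MEM=2 BR=0, R=0, W=0
[4] ALU needs rd=1 wr=1: FU; after: ALU=0 MUL=2 MEM=2 BR=0, R=0, W=0
[5] MEM needs rd=2 wr=0: RD_PORT; after: ALU=0 MUL=2 MEM=2 BR=0, R=0, W=0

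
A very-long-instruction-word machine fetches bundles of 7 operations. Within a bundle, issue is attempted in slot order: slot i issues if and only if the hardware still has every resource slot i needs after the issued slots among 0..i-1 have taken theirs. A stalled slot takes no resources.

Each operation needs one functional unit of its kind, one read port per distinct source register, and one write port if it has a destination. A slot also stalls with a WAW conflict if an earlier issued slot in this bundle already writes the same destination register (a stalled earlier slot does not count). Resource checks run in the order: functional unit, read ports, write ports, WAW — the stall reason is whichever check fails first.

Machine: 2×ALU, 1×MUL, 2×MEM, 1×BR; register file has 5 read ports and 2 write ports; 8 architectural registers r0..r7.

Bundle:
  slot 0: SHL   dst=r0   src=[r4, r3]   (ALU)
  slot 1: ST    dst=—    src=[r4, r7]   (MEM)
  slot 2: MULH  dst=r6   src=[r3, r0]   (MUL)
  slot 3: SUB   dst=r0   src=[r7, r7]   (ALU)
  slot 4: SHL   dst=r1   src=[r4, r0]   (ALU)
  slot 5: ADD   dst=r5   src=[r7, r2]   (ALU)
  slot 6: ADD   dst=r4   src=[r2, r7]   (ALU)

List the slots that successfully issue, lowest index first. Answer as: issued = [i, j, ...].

(0) want 1×ALU +2rd +1wr — yes → AL1|MU1|ME2|BR1|rd3|wr1
(1) want 1×MEM +2rd +0wr — yes → AL1|MU1|ME1|BR1|rd1|wr1
(2) want 1×MUL +2rd +1wr — RD_PORT → AL1|MU1|ME1|BR1|rd1|wr1
(3) want 1×ALU +1rd +1wr — WAW → AL1|MU1|ME1|BR1|rd1|wr1
(4) want 1×ALU +2rd +1wr — RD_PORT → AL1|MU1|ME1|BR1|rd1|wr1
(5) want 1×ALU +2rd +1wr — RD_PORT → AL1|MU1|ME1|BR1|rd1|wr1
(6) want 1×ALU +2rd +1wr — RD_PORT → AL1|MU1|ME1|BR1|rd1|wr1

issued = [0, 1]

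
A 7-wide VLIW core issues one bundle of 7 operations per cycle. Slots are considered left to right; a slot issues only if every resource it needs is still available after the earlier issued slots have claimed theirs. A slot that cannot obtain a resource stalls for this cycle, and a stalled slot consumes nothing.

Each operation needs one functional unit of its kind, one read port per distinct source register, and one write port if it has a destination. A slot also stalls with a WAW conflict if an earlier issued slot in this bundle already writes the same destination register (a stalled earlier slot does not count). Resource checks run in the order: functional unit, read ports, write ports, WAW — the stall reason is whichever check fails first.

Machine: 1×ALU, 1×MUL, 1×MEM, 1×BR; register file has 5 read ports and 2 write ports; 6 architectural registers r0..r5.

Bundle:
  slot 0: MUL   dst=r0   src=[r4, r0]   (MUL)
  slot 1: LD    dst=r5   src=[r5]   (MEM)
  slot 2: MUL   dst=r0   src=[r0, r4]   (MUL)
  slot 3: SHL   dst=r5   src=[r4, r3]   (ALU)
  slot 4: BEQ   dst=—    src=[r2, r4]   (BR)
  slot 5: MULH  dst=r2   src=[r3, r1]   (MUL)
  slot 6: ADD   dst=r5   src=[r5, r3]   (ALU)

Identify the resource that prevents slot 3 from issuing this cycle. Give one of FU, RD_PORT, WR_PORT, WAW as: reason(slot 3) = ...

reason(slot 3) = WR_PORT

[0] MUL needs rd=2 wr=1: ok; after: ALU=1 MUL=0 MEM=1 BR=1, R=3, W=1
[1] MEM needs rd=1 wr=1: ok; after: ALU=1 MUL=0 MEM=0 BR=1, R=2, W=0
[2] MUL needs rd=2 wr=1: FU; after: ALU=1 MUL=0 MEM=0 BR=1, R=2, W=0
[3] ALU needs rd=2 wr=1: WR_PORT; after: ALU=1 MUL=0 MEM=0 BR=1, R=2, W=0
[4] BR needs rd=2 wr=0: ok; after: ALU=1 MUL=0 MEM=0 BR=0, R=0, W=0
[5] MUL needs rd=2 wr=1: FU; after: ALU=1 MUL=0 MEM=0 BR=0, R=0, W=0
[6] ALU needs rd=2 wr=1: RD_PORT; after: ALU=1 MUL=0 MEM=0 BR=0, R=0, W=0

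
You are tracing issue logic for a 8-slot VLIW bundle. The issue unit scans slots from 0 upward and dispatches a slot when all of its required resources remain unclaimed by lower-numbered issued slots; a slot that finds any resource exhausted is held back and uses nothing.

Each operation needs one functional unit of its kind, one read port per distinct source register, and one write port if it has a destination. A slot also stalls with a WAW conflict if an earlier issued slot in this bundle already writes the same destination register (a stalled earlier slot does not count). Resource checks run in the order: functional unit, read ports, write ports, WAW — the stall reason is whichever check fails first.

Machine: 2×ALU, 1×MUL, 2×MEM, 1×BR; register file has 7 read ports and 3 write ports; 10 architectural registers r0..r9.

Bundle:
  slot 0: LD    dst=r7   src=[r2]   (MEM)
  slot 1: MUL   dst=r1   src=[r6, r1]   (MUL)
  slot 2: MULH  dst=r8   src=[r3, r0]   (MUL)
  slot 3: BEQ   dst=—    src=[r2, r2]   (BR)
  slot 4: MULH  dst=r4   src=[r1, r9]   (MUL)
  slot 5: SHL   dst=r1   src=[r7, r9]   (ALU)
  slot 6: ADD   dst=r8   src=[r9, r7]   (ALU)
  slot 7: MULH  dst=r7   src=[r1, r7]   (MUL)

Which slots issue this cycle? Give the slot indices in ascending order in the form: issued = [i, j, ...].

#0 MEM src=r2 dispatched  <A:2 Mu:1 Ld:1 B:1 rd:6 wr:2>
#1 MUL src=r6,r1 dispatched  <A:2 Mu:0 Ld:1 B:1 rd:4 wr:1>
#2 MUL src=r3,r0 held:FU  <A:2 Mu:0 Ld:1 B:1 rd:4 wr:1>
#3 BR src=r2,r2 dispatched  <A:2 Mu:0 Ld:1 B:0 rd:3 wr:1>
#4 MUL src=r1,r9 held:FU  <A:2 Mu:0 Ld:1 B:0 rd:3 wr:1>
#5 ALU src=r7,r9 held:WAW  <A:2 Mu:0 Ld:1 B:0 rd:3 wr:1>
#6 ALU src=r9,r7 dispatched  <A:1 Mu:0 Ld:1 B:0 rd:1 wr:0>
#7 MUL src=r1,r7 held:FU  <A:1 Mu:0 Ld:1 B:0 rd:1 wr:0>

issued = [0, 1, 3, 6]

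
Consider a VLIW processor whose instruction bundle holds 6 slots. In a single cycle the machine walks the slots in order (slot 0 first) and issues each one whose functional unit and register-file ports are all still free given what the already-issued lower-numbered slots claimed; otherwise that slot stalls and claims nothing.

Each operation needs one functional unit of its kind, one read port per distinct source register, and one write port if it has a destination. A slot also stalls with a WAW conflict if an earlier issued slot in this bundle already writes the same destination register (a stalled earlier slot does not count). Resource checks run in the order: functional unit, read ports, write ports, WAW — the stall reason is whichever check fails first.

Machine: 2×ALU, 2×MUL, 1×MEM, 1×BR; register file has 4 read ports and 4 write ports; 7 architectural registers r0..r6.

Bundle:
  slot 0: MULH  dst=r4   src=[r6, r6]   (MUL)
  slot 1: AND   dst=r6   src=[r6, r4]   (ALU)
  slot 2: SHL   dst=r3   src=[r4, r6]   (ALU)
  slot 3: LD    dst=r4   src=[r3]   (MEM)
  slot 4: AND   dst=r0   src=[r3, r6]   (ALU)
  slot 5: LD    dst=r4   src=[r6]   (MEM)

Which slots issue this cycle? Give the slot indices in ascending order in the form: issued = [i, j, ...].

issued = [0, 1]

  0. MUL→r4 ⇒ go  {2A/1Mu/1Ld/1B | 3r 3w}
  1. ALU→r6 ⇒ go  {1A/1Mu/1Ld/1B | 1r 2w}
  2. ALU→r3 ⇒ no(RD_PORT)  {1A/1Mu/1Ld/1B | 1r 2w}
  3. MEM→r4 ⇒ no(WAW)  {1A/1Mu/1Ld/1B | 1r 2w}
  4. ALU→r0 ⇒ no(RD_PORT)  {1A/1Mu/1Ld/1B | 1r 2w}
  5. MEM→r4 ⇒ no(WAW)  {1A/1Mu/1Ld/1B | 1r 2w}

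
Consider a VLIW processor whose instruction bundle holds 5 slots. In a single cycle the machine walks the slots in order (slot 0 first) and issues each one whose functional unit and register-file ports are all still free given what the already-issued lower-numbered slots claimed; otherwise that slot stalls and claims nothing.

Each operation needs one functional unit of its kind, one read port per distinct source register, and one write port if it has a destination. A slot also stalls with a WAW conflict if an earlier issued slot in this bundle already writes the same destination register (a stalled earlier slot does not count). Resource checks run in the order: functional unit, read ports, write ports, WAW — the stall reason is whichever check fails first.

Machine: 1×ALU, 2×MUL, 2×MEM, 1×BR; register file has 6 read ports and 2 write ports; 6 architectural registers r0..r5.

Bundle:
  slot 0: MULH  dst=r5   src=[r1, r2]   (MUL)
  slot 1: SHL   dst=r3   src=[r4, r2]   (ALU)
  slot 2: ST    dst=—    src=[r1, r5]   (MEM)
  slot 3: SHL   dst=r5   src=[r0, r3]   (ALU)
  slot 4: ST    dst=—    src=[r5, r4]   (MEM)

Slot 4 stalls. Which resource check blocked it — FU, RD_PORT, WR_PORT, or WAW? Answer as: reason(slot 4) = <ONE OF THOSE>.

(0) want 1×MUL +2rd +1wr — yes → AL1|MU1|ME2|BR1|rd4|wr1
(1) want 1×ALU +2rd +1wr — yes → AL0|MU1|ME2|BR1|rd2|wr0
(2) want 1×MEM +2rd +0wr — yes → AL0|MU1|ME1|BR1|rd0|wr0
(3) want 1×ALU +2rd +1wr — FU → AL0|MU1|ME1|BR1|rd0|wr0
(4) want 1×MEM +2rd +0wr — RD_PORT → AL0|MU1|ME1|BR1|rd0|wr0

reason(slot 4) = RD_PORT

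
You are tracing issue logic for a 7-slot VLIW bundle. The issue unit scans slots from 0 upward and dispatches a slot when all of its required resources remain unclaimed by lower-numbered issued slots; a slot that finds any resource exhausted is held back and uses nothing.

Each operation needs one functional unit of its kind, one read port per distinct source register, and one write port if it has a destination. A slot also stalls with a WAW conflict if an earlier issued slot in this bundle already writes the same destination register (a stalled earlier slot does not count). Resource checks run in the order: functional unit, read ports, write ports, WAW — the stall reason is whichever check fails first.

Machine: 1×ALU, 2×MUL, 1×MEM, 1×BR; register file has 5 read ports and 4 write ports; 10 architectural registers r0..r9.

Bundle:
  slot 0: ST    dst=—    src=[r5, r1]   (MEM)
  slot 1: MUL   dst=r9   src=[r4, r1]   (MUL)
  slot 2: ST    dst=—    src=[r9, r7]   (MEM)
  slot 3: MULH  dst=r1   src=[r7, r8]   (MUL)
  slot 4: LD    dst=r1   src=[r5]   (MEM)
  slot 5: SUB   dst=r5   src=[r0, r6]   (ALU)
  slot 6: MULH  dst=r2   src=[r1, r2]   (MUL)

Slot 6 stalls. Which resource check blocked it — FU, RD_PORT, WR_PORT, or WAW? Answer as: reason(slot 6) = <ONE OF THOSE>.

[0] MEM needs rd=2 wr=0: ok; after: ALU=1 MUL=2 MEM=0 BR=1, R=3, W=4
[1] MUL needs rd=2 wr=1: ok; after: ALU=1 MUL=1 MEM=0 BR=1, R=1, W=3
[2] MEM needs rd=2 wr=0: FU; after: ALU=1 MUL=1 MEM=0 BR=1, R=1, W=3
[3] MUL needs rd=2 wr=1: RD_PORT; after: ALU=1 MUL=1 MEM=0 BR=1, R=1, W=3
[4] MEM needs rd=1 wr=1: FU; after: ALU=1 MUL=1 MEM=0 BR=1, R=1, W=3
[5] ALU needs rd=2 wr=1: RD_PORT; after: ALU=1 MUL=1 MEM=0 BR=1, R=1, W=3
[6] MUL needs rd=2 wr=1: RD_PORT; after: ALU=1 MUL=1 MEM=0 BR=1, R=1, W=3

reason(slot 6) = RD_PORT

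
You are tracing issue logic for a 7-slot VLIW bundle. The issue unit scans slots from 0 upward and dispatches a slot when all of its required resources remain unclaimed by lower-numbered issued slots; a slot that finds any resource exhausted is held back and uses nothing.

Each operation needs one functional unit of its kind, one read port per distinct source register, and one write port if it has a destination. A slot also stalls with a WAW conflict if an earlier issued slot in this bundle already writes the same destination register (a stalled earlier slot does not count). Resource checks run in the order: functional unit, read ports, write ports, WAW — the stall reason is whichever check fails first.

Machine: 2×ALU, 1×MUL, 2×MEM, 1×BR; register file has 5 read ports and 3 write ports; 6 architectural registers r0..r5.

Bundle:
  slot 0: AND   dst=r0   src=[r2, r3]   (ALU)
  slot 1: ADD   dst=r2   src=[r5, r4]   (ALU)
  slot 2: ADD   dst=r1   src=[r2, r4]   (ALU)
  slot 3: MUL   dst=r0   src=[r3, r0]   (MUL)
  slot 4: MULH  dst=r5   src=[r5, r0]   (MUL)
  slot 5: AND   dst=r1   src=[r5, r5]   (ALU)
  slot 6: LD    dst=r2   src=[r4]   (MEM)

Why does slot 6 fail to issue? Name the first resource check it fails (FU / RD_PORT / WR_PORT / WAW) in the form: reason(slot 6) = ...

reason(slot 6) = WAW

  0. ALU→r0 ⇒ go  {1A/1Mu/2Ld/1B | 3r 2w}
  1. ALU→r2 ⇒ go  {0A/1Mu/2Ld/1B | 1r 1w}
  2. ALU→r1 ⇒ no(FU)  {0A/1Mu/2Ld/1B | 1r 1w}
  3. MUL→r0 ⇒ no(RD_PORT)  {0A/1Mu/2Ld/1B | 1r 1w}
  4. MUL→r5 ⇒ no(RD_PORT)  {0A/1Mu/2Ld/1B | 1r 1w}
  5. ALU→r1 ⇒ no(FU)  {0A/1Mu/2Ld/1B | 1r 1w}
  6. MEM→r2 ⇒ no(WAW)  {0A/1Mu/2Ld/1B | 1r 1w}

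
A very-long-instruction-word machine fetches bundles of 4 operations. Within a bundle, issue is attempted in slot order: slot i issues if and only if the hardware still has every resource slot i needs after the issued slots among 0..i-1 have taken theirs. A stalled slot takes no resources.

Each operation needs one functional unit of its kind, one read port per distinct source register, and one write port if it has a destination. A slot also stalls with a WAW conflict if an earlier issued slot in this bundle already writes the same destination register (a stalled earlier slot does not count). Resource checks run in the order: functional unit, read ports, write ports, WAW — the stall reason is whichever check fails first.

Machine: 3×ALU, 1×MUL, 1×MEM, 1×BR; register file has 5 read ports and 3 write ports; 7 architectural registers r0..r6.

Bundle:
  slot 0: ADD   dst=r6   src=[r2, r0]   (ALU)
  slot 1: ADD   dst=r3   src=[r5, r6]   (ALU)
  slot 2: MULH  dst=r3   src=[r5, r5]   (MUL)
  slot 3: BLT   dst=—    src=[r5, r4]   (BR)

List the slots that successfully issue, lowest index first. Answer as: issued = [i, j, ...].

issued = [0, 1]

slot 0 (ALU): ISSUE — free A2,Mu1,Ld1,B1 rp3 wp2
slot 1 (ALU): ISSUE — free A1,Mu1,Ld1,B1 rp1 wp1
slot 2 (MUL): stall WAW — free A1,Mu1,Ld1,B1 rp1 wp1
slot 3 (BR): stall RD_PORT — free A1,Mu1,Ld1,B1 rp1 wp1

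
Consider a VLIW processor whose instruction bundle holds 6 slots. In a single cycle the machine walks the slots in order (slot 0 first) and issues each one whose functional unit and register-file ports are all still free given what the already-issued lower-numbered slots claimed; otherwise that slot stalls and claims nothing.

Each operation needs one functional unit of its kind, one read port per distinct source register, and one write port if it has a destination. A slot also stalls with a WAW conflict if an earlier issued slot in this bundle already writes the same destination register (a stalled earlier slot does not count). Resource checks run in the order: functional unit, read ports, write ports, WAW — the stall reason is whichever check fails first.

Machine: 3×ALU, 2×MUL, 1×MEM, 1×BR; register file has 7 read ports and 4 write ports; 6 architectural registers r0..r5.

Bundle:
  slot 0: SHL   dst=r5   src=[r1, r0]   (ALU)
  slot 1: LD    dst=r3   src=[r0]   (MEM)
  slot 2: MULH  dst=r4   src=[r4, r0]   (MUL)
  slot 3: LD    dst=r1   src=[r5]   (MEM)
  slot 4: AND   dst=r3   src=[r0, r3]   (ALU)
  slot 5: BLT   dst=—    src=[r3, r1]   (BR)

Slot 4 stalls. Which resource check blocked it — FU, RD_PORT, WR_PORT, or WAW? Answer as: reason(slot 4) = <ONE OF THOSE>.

  0. ALU→r5 ⇒ go  {2A/2Mu/1Ld/1B | 5r 3w}
  1. MEM→r3 ⇒ go  {2A/2Mu/0Ld/1B | 4r 2w}
  2. MUL→r4 ⇒ go  {2A/1Mu/0Ld/1B | 2r 1w}
  3. MEM→r1 ⇒ no(FU)  {2A/1Mu/0Ld/1B | 2r 1w}
  4. ALU→r3 ⇒ no(WAW)  {2A/1Mu/0Ld/1B | 2r 1w}
  5. BR ⇒ go  {2A/1Mu/0Ld/0B | 0r 1w}

reason(slot 4) = WAW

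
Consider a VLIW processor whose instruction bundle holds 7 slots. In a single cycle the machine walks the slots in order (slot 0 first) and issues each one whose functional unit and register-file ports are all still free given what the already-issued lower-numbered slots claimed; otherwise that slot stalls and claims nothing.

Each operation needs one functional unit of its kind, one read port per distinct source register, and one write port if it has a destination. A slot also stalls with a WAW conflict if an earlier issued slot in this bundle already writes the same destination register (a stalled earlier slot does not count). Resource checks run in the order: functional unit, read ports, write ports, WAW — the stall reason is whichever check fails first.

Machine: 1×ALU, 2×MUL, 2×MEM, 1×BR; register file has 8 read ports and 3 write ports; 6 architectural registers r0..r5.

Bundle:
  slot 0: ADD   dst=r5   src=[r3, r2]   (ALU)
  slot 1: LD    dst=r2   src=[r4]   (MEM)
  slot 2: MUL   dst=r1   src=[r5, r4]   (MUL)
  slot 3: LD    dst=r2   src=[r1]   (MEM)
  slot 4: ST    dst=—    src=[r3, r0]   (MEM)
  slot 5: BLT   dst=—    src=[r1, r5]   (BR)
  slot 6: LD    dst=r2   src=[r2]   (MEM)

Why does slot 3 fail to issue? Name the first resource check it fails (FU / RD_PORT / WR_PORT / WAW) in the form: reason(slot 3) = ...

  0. ALU→r5 ⇒ go  {0A/2Mu/2Ld/1B | 6r 2w}
  1. MEM→r2 ⇒ go  {0A/2Mu/1Ld/1B | 5r 1w}
  2. MUL→r1 ⇒ go  {0A/1Mu/1Ld/1B | 3r 0w}
  3. MEM→r2 ⇒ no(WR_PORT)  {0A/1Mu/1Ld/1B | 3r 0w}
  4. MEM ⇒ go  {0A/1Mu/0Ld/1B | 1r 0w}
  5. BR ⇒ no(RD_PORT)  {0A/1Mu/0Ld/1B | 1r 0w}
  6. MEM→r2 ⇒ no(FU)  {0A/1Mu/0Ld/1B | 1r 0w}

reason(slot 3) = WR_PORT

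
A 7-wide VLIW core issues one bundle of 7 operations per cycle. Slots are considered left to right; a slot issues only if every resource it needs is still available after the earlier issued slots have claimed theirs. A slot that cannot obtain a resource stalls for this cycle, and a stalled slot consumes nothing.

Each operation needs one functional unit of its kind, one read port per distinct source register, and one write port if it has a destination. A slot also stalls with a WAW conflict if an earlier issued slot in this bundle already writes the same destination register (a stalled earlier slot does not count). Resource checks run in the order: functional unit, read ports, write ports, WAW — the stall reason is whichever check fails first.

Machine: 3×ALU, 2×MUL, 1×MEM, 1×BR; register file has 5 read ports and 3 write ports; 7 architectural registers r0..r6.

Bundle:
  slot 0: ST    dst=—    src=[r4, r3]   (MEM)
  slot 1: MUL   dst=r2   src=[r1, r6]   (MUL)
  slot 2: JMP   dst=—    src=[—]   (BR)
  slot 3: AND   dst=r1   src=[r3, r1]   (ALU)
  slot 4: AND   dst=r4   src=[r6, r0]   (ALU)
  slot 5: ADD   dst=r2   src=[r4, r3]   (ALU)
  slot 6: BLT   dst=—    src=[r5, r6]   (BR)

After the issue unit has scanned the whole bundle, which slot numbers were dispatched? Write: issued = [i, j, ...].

issued = [0, 1, 2]

  0. MEM ⇒ go  {3A/2Mu/0Ld/1B | 3r 3w}
  1. MUL→r2 ⇒ go  {3A/1Mu/0Ld/1B | 1r 2w}
  2. BR ⇒ go  {3A/1Mu/0Ld/0B | 1r 2w}
  3. ALU→r1 ⇒ no(RD_PORT)  {3A/1Mu/0Ld/0B | 1r 2w}
  4. ALU→r4 ⇒ no(RD_PORT)  {3A/1Mu/0Ld/0B | 1r 2w}
  5. ALU→r2 ⇒ no(RD_PORT)  {3A/1Mu/0Ld/0B | 1r 2w}
  6. BR ⇒ no(FU)  {3A/1Mu/0Ld/0B | 1r 2w}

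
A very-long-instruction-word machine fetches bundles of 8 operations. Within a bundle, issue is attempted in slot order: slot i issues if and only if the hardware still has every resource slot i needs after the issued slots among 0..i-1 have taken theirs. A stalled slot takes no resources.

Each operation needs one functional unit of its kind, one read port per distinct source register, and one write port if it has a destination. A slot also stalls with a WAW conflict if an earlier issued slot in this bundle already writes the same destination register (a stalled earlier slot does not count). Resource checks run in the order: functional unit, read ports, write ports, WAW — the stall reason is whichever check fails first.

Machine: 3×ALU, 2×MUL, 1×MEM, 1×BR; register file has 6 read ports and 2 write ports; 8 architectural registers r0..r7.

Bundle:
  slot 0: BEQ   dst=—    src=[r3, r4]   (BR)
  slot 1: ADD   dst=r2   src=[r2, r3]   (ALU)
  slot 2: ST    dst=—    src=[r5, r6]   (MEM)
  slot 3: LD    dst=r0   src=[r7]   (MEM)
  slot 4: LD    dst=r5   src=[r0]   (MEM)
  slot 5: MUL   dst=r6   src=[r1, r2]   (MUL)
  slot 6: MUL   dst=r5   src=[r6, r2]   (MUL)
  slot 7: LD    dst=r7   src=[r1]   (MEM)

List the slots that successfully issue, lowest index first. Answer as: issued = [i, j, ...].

[0] BR needs rd=2 wr=0: ok; after: ALU=3 MUL=2 MEM=1 BR=0, R=4, W=2
[1] ALU needs rd=2 wr=1: ok; after: ALU=2 MUL=2 MEM=1 BR=0, R=2, W=1
[2] MEM needs rd=2 wr=0: ok; after: ALU=2 MUL=2 MEM=0 BR=0, R=0, W=1
[3] MEM needs rd=1 wr=1: FU; after: ALU=2 MUL=2 MEM=0 BR=0, R=0, W=1
[4] MEM needs rd=1 wr=1: FU; after: ALU=2 MUL=2 MEM=0 BR=0, R=0, W=1
[5] MUL needs rd=2 wr=1: RD_PORT; after: ALU=2 MUL=2 MEM=0 BR=0, R=0, W=1
[6] MUL needs rd=2 wr=1: RD_PORT; after: ALU=2 MUL=2 MEM=0 BR=0, R=0, W=1
[7] MEM needs rd=1 wr=1: FU; after: ALU=2 MUL=2 MEM=0 BR=0, R=0, W=1

issued = [0, 1, 2]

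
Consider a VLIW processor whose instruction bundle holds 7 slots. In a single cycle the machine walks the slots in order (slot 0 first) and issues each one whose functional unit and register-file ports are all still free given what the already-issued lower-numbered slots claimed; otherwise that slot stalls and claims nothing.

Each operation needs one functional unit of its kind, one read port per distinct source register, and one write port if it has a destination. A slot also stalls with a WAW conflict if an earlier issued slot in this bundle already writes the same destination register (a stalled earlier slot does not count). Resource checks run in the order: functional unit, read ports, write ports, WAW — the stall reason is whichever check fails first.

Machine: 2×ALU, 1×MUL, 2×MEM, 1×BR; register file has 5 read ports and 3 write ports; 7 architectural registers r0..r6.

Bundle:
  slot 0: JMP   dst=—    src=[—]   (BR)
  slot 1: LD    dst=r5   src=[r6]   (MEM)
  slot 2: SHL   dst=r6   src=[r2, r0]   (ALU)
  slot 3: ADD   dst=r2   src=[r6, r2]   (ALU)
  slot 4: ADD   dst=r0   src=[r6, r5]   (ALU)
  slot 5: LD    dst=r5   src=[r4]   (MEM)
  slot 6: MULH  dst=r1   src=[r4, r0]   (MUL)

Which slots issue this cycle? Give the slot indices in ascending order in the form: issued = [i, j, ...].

issued = [0, 1, 2, 3]

[0] BR needs rd=0 wr=0: ok; after: ALU=2 MUL=1 MEM=2 BR=0, R=5, W=3
[1] MEM needs rd=1 wr=1: ok; after: ALU=2 MUL=1 MEM=1 BR=0, R=4, W=2
[2] ALU needs rd=2 wr=1: ok; after: ALU=1 MUL=1 MEM=1 BR=0, R=2, W=1
[3] ALU needs rd=2 wr=1: ok; after: ALU=0 MUL=1 MEM=1 BR=0, R=0, W=0
[4] ALU needs rd=2 wr=1: FU; after: ALU=0 MUL=1 MEM=1 BR=0, R=0, W=0
[5] MEM needs rd=1 wr=1: RD_PORT; after: ALU=0 MUL=1 MEM=1 BR=0, R=0, W=0
[6] MUL needs rd=2 wr=1: RD_PORT; after: ALU=0 MUL=1 MEM=1 BR=0, R=0, W=0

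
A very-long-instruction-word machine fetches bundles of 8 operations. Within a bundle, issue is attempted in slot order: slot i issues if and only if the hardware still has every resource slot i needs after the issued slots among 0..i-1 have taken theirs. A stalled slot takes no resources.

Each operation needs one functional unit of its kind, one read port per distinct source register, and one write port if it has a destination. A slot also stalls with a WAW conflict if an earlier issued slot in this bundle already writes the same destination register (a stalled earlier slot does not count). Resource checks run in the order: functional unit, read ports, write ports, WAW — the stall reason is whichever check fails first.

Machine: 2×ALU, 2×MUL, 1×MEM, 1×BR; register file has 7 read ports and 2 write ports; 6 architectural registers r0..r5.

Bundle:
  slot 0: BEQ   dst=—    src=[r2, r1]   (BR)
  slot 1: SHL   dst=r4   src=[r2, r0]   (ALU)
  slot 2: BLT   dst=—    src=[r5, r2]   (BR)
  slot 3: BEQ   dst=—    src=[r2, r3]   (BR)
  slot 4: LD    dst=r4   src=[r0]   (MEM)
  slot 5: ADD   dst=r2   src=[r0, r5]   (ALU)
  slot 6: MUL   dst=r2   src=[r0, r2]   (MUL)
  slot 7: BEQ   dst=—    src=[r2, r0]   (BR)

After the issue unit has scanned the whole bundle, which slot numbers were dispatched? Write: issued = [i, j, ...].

issued = [0, 1, 5]

#0 BR src=r2,r1 dispatched  <A:2 Mu:2 Ld:1 B:0 rd:5 wr:2>
#1 ALU src=r2,r0 dispatched  <A:1 Mu:2 Ld:1 B:0 rd:3 wr:1>
#2 BR src=r5,r2 held:FU  <A:1 Mu:2 Ld:1 B:0 rd:3 wr:1>
#3 BR src=r2,r3 held:FU  <A:1 Mu:2 Ld:1 B:0 rd:3 wr:1>
#4 MEM src=r0 held:WAW  <A:1 Mu:2 Ld:1 B:0 rd:3 wr:1>
#5 ALU src=r0,r5 dispatched  <A:0 Mu:2 Ld:1 B:0 rd:1 wr:0>
#6 MUL src=r0,r2 held:RD_PORT  <A:0 Mu:2 Ld:1 B:0 rd:1 wr:0>
#7 BR src=r2,r0 held:FU  <A:0 Mu:2 Ld:1 B:0 rd:1 wr:0>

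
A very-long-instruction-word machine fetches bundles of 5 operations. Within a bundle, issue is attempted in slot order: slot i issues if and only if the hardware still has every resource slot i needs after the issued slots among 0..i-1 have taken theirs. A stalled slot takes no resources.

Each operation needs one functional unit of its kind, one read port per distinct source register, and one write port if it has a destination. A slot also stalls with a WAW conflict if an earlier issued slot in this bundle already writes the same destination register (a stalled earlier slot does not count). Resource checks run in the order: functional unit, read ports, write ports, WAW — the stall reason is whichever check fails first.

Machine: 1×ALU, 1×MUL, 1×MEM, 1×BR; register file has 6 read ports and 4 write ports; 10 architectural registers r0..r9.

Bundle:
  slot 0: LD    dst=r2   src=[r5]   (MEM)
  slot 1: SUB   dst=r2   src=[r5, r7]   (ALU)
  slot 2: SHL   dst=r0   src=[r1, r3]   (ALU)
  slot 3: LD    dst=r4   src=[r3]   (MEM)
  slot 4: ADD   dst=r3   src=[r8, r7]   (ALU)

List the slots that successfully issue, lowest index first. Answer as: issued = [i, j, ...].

[0] MEM needs rd=1 wr=1: ok; after: ALU=1 MUL=1 MEM=0 BR=1, R=5, W=3
[1] ALU needs rd=2 wr=1: WAW; after: ALU=1 MUL=1 MEM=0 BR=1, R=5, W=3
[2] ALU needs rd=2 wr=1: ok; after: ALU=0 MUL=1 MEM=0 BR=1, R=3, W=2
[3] MEM needs rd=1 wr=1: FU; after: ALU=0 MUL=1 MEM=0 BR=1, R=3, W=2
[4] ALU needs rd=2 wr=1: FU; after: ALU=0 MUL=1 MEM=0 BR=1, R=3, W=2

issued = [0, 2]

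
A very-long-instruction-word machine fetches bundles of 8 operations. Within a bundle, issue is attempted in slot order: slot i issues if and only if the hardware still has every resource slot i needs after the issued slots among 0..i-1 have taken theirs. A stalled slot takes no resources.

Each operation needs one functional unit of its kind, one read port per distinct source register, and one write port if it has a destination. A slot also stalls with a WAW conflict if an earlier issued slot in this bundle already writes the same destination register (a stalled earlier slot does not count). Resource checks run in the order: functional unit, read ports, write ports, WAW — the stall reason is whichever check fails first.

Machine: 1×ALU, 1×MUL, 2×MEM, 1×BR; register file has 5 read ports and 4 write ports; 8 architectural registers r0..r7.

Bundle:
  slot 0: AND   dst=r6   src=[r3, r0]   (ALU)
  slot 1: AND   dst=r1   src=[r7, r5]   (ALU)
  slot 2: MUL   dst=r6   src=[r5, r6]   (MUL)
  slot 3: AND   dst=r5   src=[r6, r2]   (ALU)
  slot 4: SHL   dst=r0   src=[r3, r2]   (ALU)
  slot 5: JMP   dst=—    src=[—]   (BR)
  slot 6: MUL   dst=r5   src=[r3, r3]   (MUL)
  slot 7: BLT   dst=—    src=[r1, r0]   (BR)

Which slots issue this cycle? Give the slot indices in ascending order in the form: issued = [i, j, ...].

(0) want 1×ALU +2rd +1wr — yes → AL0|MU1|ME2|BR1|rd3|wr3
(1) want 1×ALU +2rd +1wr — FU → AL0|MU1|ME2|BR1|rd3|wr3
(2) want 1×MUL +2rd +1wr — WAW → AL0|MU1|ME2|BR1|rd3|wr3
(3) want 1×ALU +2rd +1wr — FU → AL0|MU1|ME2|BR1|rd3|wr3
(4) want 1×ALU +2rd +1wr — FU → AL0|MU1|ME2|BR1|rd3|wr3
(5) want 1×BR +0rd +0wr — yes → AL0|MU1|ME2|BR0|rd3|wr3
(6) want 1×MUL +1rd +1wr — yes → AL0|MU0|ME2|BR0|rd2|wr2
(7) want 1×BR +2rd +0wr — FU → AL0|MU0|ME2|BR0|rd2|wr2

issued = [0, 5, 6]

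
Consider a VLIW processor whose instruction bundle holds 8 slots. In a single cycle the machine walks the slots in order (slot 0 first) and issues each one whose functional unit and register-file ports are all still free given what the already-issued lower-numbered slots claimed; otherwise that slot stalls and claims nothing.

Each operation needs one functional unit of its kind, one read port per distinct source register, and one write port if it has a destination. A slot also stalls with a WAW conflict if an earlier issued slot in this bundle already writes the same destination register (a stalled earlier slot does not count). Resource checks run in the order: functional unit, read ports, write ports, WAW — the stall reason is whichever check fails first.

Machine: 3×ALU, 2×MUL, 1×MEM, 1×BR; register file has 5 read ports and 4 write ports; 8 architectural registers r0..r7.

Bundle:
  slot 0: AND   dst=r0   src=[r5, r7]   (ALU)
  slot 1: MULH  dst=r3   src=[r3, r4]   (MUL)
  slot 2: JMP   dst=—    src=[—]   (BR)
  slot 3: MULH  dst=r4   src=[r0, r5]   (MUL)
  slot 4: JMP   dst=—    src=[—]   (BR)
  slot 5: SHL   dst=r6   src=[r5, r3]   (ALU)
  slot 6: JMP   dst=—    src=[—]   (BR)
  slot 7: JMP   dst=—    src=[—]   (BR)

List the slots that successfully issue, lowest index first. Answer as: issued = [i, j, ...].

issued = [0, 1, 2]

#0 ALU src=r5,r7 dispatched  <A:2 Mu:2 Ld:1 B:1 rd:3 wr:3>
#1 MUL src=r3,r4 dispatched  <A:2 Mu:1 Ld:1 B:1 rd:1 wr:2>
#2 BR src=- dispatched  <A:2 Mu:1 Ld:1 B:0 rd:1 wr:2>
#3 MUL src=r0,r5 held:RD_PORT  <A:2 Mu:1 Ld:1 B:0 rd:1 wr:2>
#4 BR src=- held:FU  <A:2 Mu:1 Ld:1 B:0 rd:1 wr:2>
#5 ALU src=r5,r3 held:RD_PORT  <A:2 Mu:1 Ld:1 B:0 rd:1 wr:2>
#6 BR src=- held:FU  <A:2 Mu:1 Ld:1 B:0 rd:1 wr:2>
#7 BR src=- held:FU  <A:2 Mu:1 Ld:1 B:0 rd:1 wr:2>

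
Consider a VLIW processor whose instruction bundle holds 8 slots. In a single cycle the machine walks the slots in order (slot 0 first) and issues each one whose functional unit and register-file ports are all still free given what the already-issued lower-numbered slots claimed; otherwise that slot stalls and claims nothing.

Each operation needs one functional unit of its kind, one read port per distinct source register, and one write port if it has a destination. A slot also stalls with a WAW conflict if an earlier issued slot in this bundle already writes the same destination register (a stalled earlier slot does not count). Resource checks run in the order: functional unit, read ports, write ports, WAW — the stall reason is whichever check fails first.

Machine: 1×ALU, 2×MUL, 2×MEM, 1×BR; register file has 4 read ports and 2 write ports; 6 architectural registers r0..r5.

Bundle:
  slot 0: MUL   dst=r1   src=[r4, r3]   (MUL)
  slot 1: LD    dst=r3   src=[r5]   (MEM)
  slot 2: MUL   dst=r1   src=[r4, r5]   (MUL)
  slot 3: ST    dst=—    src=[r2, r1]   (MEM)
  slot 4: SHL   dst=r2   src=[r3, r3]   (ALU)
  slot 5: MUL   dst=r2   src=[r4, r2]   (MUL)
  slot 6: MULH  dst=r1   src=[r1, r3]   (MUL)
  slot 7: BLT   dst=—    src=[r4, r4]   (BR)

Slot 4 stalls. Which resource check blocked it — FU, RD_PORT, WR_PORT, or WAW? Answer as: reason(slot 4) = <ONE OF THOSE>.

reason(slot 4) = WR_PORT

#0 MUL src=r4,r3 dispatched  <A:1 Mu:1 Ld:2 B:1 rd:2 wr:1>
#1 MEM src=r5 dispatched  <A:1 Mu:1 Ld:1 B:1 rd:1 wr:0>
#2 MUL src=r4,r5 held:RD_PORT  <A:1 Mu:1 Ld:1 B:1 rd:1 wr:0>
#3 MEM src=r2,r1 held:RD_PORT  <A:1 Mu:1 Ld:1 B:1 rd:1 wr:0>
#4 ALU src=r3,r3 held:WR_PORT  <A:1 Mu:1 Ld:1 B:1 rd:1 wr:0>
#5 MUL src=r4,r2 held:RD_PORT  <A:1 Mu:1 Ld:1 B:1 rd:1 wr:0>
#6 MUL src=r1,r3 held:RD_PORT  <A:1 Mu:1 Ld:1 B:1 rd:1 wr:0>
#7 BR src=r4,r4 dispatched  <A:1 Mu:1 Ld:1 B:0 rd:0 wr:0>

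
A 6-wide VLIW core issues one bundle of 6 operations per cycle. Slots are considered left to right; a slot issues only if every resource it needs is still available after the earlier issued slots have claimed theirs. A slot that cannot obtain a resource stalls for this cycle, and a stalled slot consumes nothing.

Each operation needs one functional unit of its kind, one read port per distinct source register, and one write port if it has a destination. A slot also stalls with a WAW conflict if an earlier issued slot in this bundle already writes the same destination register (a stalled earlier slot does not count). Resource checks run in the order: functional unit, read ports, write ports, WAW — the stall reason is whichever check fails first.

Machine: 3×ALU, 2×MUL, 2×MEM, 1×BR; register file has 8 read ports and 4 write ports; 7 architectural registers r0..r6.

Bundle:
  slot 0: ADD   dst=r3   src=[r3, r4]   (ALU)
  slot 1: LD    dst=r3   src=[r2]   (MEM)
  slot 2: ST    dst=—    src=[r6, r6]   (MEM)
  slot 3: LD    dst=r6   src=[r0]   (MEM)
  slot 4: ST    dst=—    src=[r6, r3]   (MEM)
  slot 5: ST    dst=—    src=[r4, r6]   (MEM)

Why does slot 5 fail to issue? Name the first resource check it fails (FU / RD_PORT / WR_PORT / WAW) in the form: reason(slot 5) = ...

reason(slot 5) = FU

#0 ALU src=r3,r4 dispatched  <A:2 Mu:2 Ld:2 B:1 rd:6 wr:3>
#1 MEM src=r2 held:WAW  <A:2 Mu:2 Ld:2 B:1 rd:6 wr:3>
#2 MEM src=r6,r6 dispatched  <A:2 Mu:2 Ld:1 B:1 rd:5 wr:3>
#3 MEM src=r0 dispatched  <A:2 Mu:2 Ld:0 B:1 rd:4 wr:2>
#4 MEM src=r6,r3 held:FU  <A:2 Mu:2 Ld:0 B:1 rd:4 wr:2>
#5 MEM src=r4,r6 held:FU  <A:2 Mu:2 Ld:0 B:1 rd:4 wr:2>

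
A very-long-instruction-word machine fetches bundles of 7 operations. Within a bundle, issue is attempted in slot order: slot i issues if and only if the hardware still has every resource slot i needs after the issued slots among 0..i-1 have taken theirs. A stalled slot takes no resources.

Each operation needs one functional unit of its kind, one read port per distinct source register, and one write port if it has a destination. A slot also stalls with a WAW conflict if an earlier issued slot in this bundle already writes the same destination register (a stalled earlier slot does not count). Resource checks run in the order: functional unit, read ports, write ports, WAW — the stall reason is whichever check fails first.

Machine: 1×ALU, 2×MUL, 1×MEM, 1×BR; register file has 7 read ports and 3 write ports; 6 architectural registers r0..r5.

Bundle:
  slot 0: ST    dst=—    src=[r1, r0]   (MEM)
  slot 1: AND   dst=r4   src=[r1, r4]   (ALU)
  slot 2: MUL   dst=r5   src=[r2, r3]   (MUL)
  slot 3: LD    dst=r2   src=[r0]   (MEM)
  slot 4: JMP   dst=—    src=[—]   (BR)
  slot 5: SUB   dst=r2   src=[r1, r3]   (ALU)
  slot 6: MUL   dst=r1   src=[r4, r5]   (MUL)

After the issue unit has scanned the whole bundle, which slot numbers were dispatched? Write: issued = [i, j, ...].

issued = [0, 1, 2, 4]

  0. MEM ⇒ go  {1A/2Mu/0Ld/1B | 5r 3w}
  1. ALU→r4 ⇒ go  {0A/2Mu/0Ld/1B | 3r 2w}
  2. MUL→r5 ⇒ go  {0A/1Mu/0Ld/1B | 1r 1w}
  3. MEM→r2 ⇒ no(FU)  {0A/1Mu/0Ld/1B | 1r 1w}
  4. BR ⇒ go  {0A/1Mu/0Ld/0B | 1r 1w}
  5. ALU→r2 ⇒ no(FU)  {0A/1Mu/0Ld/0B | 1r 1w}
  6. MUL→r1 ⇒ no(RD_PORT)  {0A/1Mu/0Ld/0B | 1r 1w}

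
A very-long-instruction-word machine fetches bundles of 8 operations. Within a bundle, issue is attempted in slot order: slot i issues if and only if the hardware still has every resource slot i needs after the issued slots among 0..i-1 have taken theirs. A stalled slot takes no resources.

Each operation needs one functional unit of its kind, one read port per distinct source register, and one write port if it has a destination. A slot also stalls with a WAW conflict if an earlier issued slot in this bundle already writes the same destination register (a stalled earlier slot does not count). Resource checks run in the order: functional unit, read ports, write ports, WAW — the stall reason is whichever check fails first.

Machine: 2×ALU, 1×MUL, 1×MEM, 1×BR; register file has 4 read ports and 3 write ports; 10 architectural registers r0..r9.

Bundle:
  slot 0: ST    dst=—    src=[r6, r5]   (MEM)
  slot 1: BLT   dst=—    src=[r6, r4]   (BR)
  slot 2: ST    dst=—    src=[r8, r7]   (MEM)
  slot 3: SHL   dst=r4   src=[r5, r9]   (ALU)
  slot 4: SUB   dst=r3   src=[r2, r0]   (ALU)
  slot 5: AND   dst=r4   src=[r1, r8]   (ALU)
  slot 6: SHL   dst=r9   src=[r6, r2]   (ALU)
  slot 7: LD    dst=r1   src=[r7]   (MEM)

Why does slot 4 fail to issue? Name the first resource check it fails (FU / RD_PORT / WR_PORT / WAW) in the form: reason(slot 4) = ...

reason(slot 4) = RD_PORT

  0. MEM ⇒ go  {2A/1Mu/0Ld/1B | 2r 3w}
  1. BR ⇒ go  {2A/1Mu/0Ld/0B | 0r 3w}
  2. MEM ⇒ no(FU)  {2A/1Mu/0Ld/0B | 0r 3w}
  3. ALU→r4 ⇒ no(RD_PORT)  {2A/1Mu/0Ld/0B | 0r 3w}
  4. ALU→r3 ⇒ no(RD_PORT)  {2A/1Mu/0Ld/0B | 0r 3w}
  5. ALU→r4 ⇒ no(RD_PORT)  {2A/1Mu/0Ld/0B | 0r 3w}
  6. ALU→r9 ⇒ no(RD_PORT)  {2A/1Mu/0Ld/0B | 0r 3w}
  7. MEM→r1 ⇒ no(FU)  {2A/1Mu/0Ld/0B | 0r 3w}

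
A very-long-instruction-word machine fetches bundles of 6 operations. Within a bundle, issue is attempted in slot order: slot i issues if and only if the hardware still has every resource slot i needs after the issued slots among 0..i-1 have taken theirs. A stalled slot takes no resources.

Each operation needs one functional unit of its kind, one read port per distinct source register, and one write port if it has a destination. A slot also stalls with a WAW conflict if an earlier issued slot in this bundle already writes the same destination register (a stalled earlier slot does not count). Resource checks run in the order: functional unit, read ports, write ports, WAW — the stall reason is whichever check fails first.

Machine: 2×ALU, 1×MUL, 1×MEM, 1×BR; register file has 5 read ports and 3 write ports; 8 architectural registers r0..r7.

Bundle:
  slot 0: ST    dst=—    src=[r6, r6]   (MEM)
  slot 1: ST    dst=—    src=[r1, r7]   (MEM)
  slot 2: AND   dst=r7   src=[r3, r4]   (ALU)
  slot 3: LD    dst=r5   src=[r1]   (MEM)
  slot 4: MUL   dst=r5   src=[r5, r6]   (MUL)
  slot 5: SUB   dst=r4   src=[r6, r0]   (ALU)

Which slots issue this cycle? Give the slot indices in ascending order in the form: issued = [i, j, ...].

[0] MEM needs rd=1 wr=0: ok; after: ALU=2 MUL=1 MEM=0 BR=1, R=4, W=3
[1] MEM needs rd=2 wr=0: FU; after: ALU=2 MUL=1 MEM=0 BR=1, R=4, W=3
[2] ALU needs rd=2 wr=1: ok; after: ALU=1 MUL=1 MEM=0 BR=1, R=2, W=2
[3] MEM needs rd=1 wr=1: FU; after: ALU=1 MUL=1 MEM=0 BR=1, R=2, W=2
[4] MUL needs rd=2 wr=1: ok; after: ALU=1 MUL=0 MEM=0 BR=1, R=0, W=1
[5] ALU needs rd=2 wr=1: RD_PORT; after: ALU=1 MUL=0 MEM=0 BR=1, R=0, W=1

issued = [0, 2, 4]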